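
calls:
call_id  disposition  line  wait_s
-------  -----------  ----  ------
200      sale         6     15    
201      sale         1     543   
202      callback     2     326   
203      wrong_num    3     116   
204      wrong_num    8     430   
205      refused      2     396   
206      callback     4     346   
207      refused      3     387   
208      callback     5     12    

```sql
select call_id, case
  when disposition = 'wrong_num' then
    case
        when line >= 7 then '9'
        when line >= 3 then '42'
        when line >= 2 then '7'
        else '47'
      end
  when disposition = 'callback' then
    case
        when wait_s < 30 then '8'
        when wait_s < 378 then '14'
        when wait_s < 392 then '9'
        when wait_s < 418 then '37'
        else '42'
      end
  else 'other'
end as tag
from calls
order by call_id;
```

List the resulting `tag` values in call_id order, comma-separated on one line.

call_id=200: disposition='sale' → outer ELSE → other
call_id=201: disposition='sale' → outer ELSE → other
call_id=202: disposition='callback' → inner[wait_s < 378] → 14
call_id=203: disposition='wrong_num' → inner[line >= 3] → 42
call_id=204: disposition='wrong_num' → inner[line >= 7] → 9
call_id=205: disposition='refused' → outer ELSE → other
call_id=206: disposition='callback' → inner[wait_s < 378] → 14
call_id=207: disposition='refused' → outer ELSE → other
call_id=208: disposition='callback' → inner[wait_s < 30] → 8

other, other, 14, 42, 9, other, 14, other, 8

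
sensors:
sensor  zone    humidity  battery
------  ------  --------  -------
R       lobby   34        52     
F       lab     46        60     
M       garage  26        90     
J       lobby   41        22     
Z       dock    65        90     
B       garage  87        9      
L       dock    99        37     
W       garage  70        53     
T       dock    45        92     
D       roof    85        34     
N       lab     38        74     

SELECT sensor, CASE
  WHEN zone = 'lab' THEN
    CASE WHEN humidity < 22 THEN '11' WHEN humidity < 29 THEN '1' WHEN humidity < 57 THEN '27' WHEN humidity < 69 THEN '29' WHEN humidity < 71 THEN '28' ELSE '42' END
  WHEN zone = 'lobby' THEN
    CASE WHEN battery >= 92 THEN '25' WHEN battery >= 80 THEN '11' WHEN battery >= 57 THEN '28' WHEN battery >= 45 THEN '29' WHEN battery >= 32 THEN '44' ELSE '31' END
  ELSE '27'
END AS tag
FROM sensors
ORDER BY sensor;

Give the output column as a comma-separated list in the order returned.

27, 27, 27, 31, 27, 27, 27, 29, 27, 27, 27

sensor=B: zone='garage' → outer ELSE → 27
sensor=D: zone='roof' → outer ELSE → 27
sensor=F: zone='lab' → inner[humidity < 57] → 27
sensor=J: zone='lobby' → inner[ELSE] → 31
sensor=L: zone='dock' → outer ELSE → 27
sensor=M: zone='garage' → outer ELSE → 27
sensor=N: zone='lab' → inner[humidity < 57] → 27
sensor=R: zone='lobby' → inner[battery >= 45] → 29
sensor=T: zone='dock' → outer ELSE → 27
sensor=W: zone='garage' → outer ELSE → 27
sensor=Z: zone='dock' → outer ELSE → 27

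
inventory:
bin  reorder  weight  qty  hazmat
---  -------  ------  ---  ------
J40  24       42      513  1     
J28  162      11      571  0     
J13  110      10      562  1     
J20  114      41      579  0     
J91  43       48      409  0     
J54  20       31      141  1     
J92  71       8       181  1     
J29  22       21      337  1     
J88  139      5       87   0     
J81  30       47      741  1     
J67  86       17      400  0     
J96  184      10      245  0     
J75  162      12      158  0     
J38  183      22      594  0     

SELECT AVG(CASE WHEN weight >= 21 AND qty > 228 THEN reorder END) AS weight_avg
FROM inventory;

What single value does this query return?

69.3333333333

bin=J40: ✓ → 24
bin=J28: ✗
bin=J13: ✗
bin=J20: ✓ → 114
bin=J91: ✓ → 43
bin=J54: ✗
bin=J92: ✗
bin=J29: ✓ → 22
bin=J88: ✗
bin=J81: ✓ → 30
bin=J67: ✗
bin=J96: ✗
bin=J75: ✗
bin=J38: ✓ → 183
weight_avg = (24 + 114 + 43 + 22 + 30 + 183) / 6 = 69.3333333333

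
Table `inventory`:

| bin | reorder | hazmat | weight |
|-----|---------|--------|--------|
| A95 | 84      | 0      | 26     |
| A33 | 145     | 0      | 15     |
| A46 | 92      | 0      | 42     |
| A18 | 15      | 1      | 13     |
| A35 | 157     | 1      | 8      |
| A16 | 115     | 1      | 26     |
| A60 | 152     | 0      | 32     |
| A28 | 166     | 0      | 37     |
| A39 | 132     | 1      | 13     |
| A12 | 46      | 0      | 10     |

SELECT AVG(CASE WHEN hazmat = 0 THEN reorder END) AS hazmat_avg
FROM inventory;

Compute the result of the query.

bin=A95: ✓ → 84
bin=A33: ✓ → 145
bin=A46: ✓ → 92
bin=A18: ✗
bin=A35: ✗
bin=A16: ✗
bin=A60: ✓ → 152
bin=A28: ✓ → 166
bin=A39: ✗
bin=A12: ✓ → 46
hazmat_avg = (84 + 145 + 92 + 152 + 166 + 46) / 6 = 114.1666666667

114.1666666667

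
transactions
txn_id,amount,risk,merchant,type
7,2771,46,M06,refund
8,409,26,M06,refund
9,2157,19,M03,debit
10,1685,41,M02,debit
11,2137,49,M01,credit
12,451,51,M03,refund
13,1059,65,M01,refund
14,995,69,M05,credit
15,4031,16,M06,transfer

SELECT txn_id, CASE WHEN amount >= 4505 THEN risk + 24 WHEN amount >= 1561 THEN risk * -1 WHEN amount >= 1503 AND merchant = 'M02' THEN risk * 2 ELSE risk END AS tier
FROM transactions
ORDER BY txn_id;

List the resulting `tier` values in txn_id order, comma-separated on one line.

txn_id=7: amount >= 1561 → -46
txn_id=8: ELSE → 26
txn_id=9: amount >= 1561 → -19
txn_id=10: amount >= 1561 → -41
txn_id=11: amount >= 1561 → -49
txn_id=12: ELSE → 51
txn_id=13: ELSE → 65
txn_id=14: ELSE → 69
txn_id=15: amount >= 1561 → -16

-46, 26, -19, -41, -49, 51, 65, 69, -16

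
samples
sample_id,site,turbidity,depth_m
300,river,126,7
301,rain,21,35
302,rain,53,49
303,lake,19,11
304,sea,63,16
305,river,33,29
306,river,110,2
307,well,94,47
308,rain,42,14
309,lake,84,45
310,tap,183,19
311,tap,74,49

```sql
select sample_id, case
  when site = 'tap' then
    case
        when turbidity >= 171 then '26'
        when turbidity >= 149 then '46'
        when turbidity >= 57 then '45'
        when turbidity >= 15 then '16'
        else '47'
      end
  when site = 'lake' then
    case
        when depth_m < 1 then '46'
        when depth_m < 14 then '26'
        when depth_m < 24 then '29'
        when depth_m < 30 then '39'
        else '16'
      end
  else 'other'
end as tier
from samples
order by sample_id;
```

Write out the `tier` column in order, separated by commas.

other, other, other, 26, other, other, other, other, other, 16, 26, 45

sample_id=300: site='river' → outer ELSE → other
sample_id=301: site='rain' → outer ELSE → other
sample_id=302: site='rain' → outer ELSE → other
sample_id=303: site='lake' → inner[depth_m < 14] → 26
sample_id=304: site='sea' → outer ELSE → other
sample_id=305: site='river' → outer ELSE → other
sample_id=306: site='river' → outer ELSE → other
sample_id=307: site='well' → outer ELSE → other
sample_id=308: site='rain' → outer ELSE → other
sample_id=309: site='lake' → inner[ELSE] → 16
sample_id=310: site='tap' → inner[turbidity >= 171] → 26
sample_id=311: site='tap' → inner[turbidity >= 57] → 45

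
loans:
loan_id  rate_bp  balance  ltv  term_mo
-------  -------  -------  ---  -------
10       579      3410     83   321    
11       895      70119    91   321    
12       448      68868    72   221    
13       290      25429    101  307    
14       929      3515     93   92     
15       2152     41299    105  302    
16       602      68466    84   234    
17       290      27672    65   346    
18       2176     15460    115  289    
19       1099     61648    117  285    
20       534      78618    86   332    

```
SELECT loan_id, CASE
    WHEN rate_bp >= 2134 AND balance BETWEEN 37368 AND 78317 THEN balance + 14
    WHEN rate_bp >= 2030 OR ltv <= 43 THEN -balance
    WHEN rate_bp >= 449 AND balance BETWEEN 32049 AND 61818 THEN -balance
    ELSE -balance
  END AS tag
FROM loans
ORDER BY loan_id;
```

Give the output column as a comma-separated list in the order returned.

loan_id=10: ELSE → -3410
loan_id=11: ELSE → -70119
loan_id=12: ELSE → -68868
loan_id=13: ELSE → -25429
loan_id=14: ELSE → -3515
loan_id=15: rate_bp >= 2134 AND balance BETWEEN 37368 AND 78317 → 41313
loan_id=16: ELSE → -68466
loan_id=17: ELSE → -27672
loan_id=18: rate_bp >= 2030 OR ltv <= 43 → -15460
loan_id=19: rate_bp >= 449 AND balance BETWEEN 32049 AND 61818 → -61648
loan_id=20: ELSE → -78618

-3410, -70119, -68868, -25429, -3515, 41313, -68466, -27672, -15460, -61648, -78618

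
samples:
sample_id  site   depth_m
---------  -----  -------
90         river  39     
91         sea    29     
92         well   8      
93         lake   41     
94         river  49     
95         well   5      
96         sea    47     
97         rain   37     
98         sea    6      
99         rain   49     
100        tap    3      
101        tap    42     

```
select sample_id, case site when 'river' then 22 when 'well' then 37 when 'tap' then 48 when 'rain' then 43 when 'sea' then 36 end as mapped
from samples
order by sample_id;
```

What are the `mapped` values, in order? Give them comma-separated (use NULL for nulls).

sample_id=90: site='river' → 22
sample_id=91: site='sea' → 36
sample_id=92: site='well' → 37
sample_id=93: (no match → NULL) → NULL
sample_id=94: site='river' → 22
sample_id=95: site='well' → 37
sample_id=96: site='sea' → 36
sample_id=97: site='rain' → 43
sample_id=98: site='sea' → 36
sample_id=99: site='rain' → 43
sample_id=100: site='tap' → 48
sample_id=101: site='tap' → 48

22, 36, 37, NULL, 22, 37, 36, 43, 36, 43, 48, 48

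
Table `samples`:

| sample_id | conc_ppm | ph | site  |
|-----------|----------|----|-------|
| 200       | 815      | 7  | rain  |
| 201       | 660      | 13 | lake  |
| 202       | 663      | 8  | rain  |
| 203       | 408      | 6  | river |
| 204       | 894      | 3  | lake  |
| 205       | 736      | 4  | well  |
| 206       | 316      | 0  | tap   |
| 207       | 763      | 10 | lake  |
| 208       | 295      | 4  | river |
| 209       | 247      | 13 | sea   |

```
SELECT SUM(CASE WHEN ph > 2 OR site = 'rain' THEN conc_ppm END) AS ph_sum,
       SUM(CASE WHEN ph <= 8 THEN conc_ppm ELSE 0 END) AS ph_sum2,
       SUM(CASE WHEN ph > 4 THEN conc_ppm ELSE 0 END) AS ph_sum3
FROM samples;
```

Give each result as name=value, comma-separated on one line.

ph_sum=5481, ph_sum2=4127, ph_sum3=3556

[ph_sum: ph > 2 OR site = 'rain']
sample_id=200: ✓ → 815
sample_id=201: ✓ → 660
sample_id=202: ✓ → 663
sample_id=203: ✓ → 408
sample_id=204: ✓ → 894
sample_id=205: ✓ → 736
sample_id=206: ✗
sample_id=207: ✓ → 763
sample_id=208: ✓ → 295
sample_id=209: ✓ → 247
ph_sum = 815 + 660 + 663 + 408 + 894 + 736 + 763 + 295 + 247 = 5481
—
[ph_sum2: ph <= 8]
sample_id=200: ✓ → 815
sample_id=201: ✗
sample_id=202: ✓ → 663
sample_id=203: ✓ → 408
sample_id=204: ✓ → 894
sample_id=205: ✓ → 736
sample_id=206: ✓ → 316
sample_id=207: ✗
sample_id=208: ✓ → 295
sample_id=209: ✗
ph_sum2 = 815 + 663 + 408 + 894 + 736 + 316 + 295 = 4127
—
[ph_sum3: ph > 4]
sample_id=200: ✓ → 815
sample_id=201: ✓ → 660
sample_id=202: ✓ → 663
sample_id=203: ✓ → 408
sample_id=204: ✗
sample_id=205: ✗
sample_id=206: ✗
sample_id=207: ✓ → 763
sample_id=208: ✗
sample_id=209: ✓ → 247
ph_sum3 = 815 + 660 + 663 + 408 + 763 + 247 = 3556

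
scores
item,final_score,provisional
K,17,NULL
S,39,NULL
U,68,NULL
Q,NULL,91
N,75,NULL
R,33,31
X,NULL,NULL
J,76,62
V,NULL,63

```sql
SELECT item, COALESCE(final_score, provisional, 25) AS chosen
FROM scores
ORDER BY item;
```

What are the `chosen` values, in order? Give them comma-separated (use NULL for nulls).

76, 17, 75, 91, 33, 39, 68, 63, 25

item=J: final_score=76 → 76
item=K: final_score=17 → 17
item=N: final_score=75 → 75
item=Q: final_score=NULL, provisional=91 → 91
item=R: final_score=33 → 33
item=S: final_score=39 → 39
item=U: final_score=68 → 68
item=V: final_score=NULL, provisional=63 → 63
item=X: final_score=NULL, provisional=NULL, → literal 25 → 25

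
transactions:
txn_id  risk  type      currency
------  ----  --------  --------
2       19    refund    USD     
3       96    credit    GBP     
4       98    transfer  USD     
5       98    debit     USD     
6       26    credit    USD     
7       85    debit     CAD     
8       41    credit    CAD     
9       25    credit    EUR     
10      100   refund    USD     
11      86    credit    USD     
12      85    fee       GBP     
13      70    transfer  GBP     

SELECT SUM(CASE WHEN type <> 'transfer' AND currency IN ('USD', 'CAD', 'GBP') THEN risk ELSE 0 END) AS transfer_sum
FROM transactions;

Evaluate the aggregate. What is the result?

txn_id=2: ✓ → 19
txn_id=3: ✓ → 96
txn_id=4: ✗
txn_id=5: ✓ → 98
txn_id=6: ✓ → 26
txn_id=7: ✓ → 85
txn_id=8: ✓ → 41
txn_id=9: ✗
txn_id=10: ✓ → 100
txn_id=11: ✓ → 86
txn_id=12: ✓ → 85
txn_id=13: ✗
transfer_sum = 19 + 96 + 98 + 26 + 85 + 41 + 100 + 86 + 85 = 636

636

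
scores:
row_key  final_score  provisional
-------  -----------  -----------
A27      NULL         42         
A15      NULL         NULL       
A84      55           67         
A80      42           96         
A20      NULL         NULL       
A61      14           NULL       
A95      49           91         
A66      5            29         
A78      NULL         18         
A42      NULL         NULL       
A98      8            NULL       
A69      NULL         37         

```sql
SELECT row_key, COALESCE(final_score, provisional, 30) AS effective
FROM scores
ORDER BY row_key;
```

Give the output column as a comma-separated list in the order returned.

30, 30, 42, 30, 14, 5, 37, 18, 42, 55, 49, 8

row_key=A15: final_score=NULL, provisional=NULL, → literal 30 → 30
row_key=A20: final_score=NULL, provisional=NULL, → literal 30 → 30
row_key=A27: final_score=NULL, provisional=42 → 42
row_key=A42: final_score=NULL, provisional=NULL, → literal 30 → 30
row_key=A61: final_score=14 → 14
row_key=A66: final_score=5 → 5
row_key=A69: final_score=NULL, provisional=37 → 37
row_key=A78: final_score=NULL, provisional=18 → 18
row_key=A80: final_score=42 → 42
row_key=A84: final_score=55 → 55
row_key=A95: final_score=49 → 49
row_key=A98: final_score=8 → 8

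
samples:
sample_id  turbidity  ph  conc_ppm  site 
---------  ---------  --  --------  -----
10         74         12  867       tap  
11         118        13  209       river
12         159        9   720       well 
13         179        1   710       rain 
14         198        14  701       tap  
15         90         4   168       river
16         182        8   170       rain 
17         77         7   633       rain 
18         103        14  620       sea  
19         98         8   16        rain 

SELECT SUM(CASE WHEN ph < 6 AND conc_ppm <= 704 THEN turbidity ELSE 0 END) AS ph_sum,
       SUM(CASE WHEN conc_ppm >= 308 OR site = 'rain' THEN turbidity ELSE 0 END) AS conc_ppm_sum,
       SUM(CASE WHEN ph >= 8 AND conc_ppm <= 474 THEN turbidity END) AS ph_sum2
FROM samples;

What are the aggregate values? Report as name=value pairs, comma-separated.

[ph_sum: ph < 6 AND conc_ppm <= 704]
sample_id=10: ✗
sample_id=11: ✗
sample_id=12: ✗
sample_id=13: ✗
sample_id=14: ✗
sample_id=15: ✓ → 90
sample_id=16: ✗
sample_id=17: ✗
sample_id=18: ✗
sample_id=19: ✗
ph_sum = 90
—
[conc_ppm_sum: conc_ppm >= 308 OR site = 'rain']
sample_id=10: ✓ → 74
sample_id=11: ✗
sample_id=12: ✓ → 159
sample_id=13: ✓ → 179
sample_id=14: ✓ → 198
sample_id=15: ✗
sample_id=16: ✓ → 182
sample_id=17: ✓ → 77
sample_id=18: ✓ → 103
sample_id=19: ✓ → 98
conc_ppm_sum = 74 + 159 + 179 + 198 + 182 + 77 + 103 + 98 = 1070
—
[ph_sum2: ph >= 8 AND conc_ppm <= 474]
sample_id=10: ✗
sample_id=11: ✓ → 118
sample_id=12: ✗
sample_id=13: ✗
sample_id=14: ✗
sample_id=15: ✗
sample_id=16: ✓ → 182
sample_id=17: ✗
sample_id=18: ✗
sample_id=19: ✓ → 98
ph_sum2 = 118 + 182 + 98 = 398

ph_sum=90, conc_ppm_sum=1070, ph_sum2=398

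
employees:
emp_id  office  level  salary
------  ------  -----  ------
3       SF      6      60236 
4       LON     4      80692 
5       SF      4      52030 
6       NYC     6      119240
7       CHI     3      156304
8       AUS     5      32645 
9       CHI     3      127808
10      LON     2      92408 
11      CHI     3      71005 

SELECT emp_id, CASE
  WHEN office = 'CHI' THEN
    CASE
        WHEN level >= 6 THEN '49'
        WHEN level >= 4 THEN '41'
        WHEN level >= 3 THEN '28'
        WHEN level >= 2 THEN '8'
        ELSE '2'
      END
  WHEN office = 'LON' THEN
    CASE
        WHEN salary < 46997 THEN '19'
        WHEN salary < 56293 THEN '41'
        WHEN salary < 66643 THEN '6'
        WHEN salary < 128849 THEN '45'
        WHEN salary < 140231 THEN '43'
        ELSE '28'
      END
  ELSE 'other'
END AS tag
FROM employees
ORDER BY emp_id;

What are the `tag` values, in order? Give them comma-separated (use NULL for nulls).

emp_id=3: office='SF' → outer ELSE → other
emp_id=4: office='LON' → inner[salary < 128849] → 45
emp_id=5: office='SF' → outer ELSE → other
emp_id=6: office='NYC' → outer ELSE → other
emp_id=7: office='CHI' → inner[level >= 3] → 28
emp_id=8: office='AUS' → outer ELSE → other
emp_id=9: office='CHI' → inner[level >= 3] → 28
emp_id=10: office='LON' → inner[salary < 128849] → 45
emp_id=11: office='CHI' → inner[level >= 3] → 28

other, 45, other, other, 28, other, 28, 45, 28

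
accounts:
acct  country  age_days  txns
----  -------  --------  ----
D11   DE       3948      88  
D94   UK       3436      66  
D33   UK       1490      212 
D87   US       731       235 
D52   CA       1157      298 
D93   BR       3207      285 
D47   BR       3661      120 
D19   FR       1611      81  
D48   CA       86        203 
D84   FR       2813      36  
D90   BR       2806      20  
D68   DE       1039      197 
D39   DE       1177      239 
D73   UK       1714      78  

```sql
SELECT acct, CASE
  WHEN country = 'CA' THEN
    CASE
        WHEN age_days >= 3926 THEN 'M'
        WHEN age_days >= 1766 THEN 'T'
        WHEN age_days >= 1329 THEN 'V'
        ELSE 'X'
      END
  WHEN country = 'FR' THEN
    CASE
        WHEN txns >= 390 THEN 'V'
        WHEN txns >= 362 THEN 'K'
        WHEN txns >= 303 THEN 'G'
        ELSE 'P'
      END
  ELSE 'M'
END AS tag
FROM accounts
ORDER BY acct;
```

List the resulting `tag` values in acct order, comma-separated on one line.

M, P, M, M, M, X, X, M, M, P, M, M, M, M

acct=D11: country='DE' → outer ELSE → M
acct=D19: country='FR' → inner[ELSE] → P
acct=D33: country='UK' → outer ELSE → M
acct=D39: country='DE' → outer ELSE → M
acct=D47: country='BR' → outer ELSE → M
acct=D48: country='CA' → inner[ELSE] → X
acct=D52: country='CA' → inner[ELSE] → X
acct=D68: country='DE' → outer ELSE → M
acct=D73: country='UK' → outer ELSE → M
acct=D84: country='FR' → inner[ELSE] → P
acct=D87: country='US' → outer ELSE → M
acct=D90: country='BR' → outer ELSE → M
acct=D93: country='BR' → outer ELSE → M
acct=D94: country='UK' → outer ELSE → M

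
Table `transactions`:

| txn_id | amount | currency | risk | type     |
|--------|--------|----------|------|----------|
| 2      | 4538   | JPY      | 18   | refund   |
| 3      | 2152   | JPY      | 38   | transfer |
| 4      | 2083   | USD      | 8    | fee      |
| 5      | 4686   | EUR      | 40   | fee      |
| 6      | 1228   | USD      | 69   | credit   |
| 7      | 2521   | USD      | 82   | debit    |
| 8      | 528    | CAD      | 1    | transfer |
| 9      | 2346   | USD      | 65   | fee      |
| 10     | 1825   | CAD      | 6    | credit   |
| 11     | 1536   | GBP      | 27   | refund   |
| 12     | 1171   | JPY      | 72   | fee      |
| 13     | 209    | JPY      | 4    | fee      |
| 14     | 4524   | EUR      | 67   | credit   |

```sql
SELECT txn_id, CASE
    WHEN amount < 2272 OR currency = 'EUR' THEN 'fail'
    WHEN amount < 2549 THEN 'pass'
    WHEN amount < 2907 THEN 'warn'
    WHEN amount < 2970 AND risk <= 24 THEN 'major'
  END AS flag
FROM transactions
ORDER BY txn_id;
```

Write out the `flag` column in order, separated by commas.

NULL, fail, fail, fail, fail, pass, fail, pass, fail, fail, fail, fail, fail

txn_id=2: (no match → NULL) → NULL
txn_id=3: amount < 2272 OR currency = 'EUR' → fail
txn_id=4: amount < 2272 OR currency = 'EUR' → fail
txn_id=5: amount < 2272 OR currency = 'EUR' → fail
txn_id=6: amount < 2272 OR currency = 'EUR' → fail
txn_id=7: amount < 2549 → pass
txn_id=8: amount < 2272 OR currency = 'EUR' → fail
txn_id=9: amount < 2549 → pass
txn_id=10: amount < 2272 OR currency = 'EUR' → fail
txn_id=11: amount < 2272 OR currency = 'EUR' → fail
txn_id=12: amount < 2272 OR currency = 'EUR' → fail
txn_id=13: amount < 2272 OR currency = 'EUR' → fail
txn_id=14: amount < 2272 OR currency = 'EUR' → fail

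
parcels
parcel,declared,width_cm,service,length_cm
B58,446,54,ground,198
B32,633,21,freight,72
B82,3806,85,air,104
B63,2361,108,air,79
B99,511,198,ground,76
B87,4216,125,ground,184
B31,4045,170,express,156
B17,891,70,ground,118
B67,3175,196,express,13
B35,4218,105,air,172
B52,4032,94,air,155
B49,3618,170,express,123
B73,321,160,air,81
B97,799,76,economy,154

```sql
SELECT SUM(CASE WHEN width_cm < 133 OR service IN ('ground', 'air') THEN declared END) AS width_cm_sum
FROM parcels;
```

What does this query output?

parcel=B58: ✓ → 446
parcel=B32: ✓ → 633
parcel=B82: ✓ → 3806
parcel=B63: ✓ → 2361
parcel=B99: ✓ → 511
parcel=B87: ✓ → 4216
parcel=B31: ✗
parcel=B17: ✓ → 891
parcel=B67: ✗
parcel=B35: ✓ → 4218
parcel=B52: ✓ → 4032
parcel=B49: ✗
parcel=B73: ✓ → 321
parcel=B97: ✓ → 799
width_cm_sum = 446 + 633 + 3806 + 2361 + 511 + 4216 + 891 + 4218 + 4032 + 321 + 799 = 22234

22234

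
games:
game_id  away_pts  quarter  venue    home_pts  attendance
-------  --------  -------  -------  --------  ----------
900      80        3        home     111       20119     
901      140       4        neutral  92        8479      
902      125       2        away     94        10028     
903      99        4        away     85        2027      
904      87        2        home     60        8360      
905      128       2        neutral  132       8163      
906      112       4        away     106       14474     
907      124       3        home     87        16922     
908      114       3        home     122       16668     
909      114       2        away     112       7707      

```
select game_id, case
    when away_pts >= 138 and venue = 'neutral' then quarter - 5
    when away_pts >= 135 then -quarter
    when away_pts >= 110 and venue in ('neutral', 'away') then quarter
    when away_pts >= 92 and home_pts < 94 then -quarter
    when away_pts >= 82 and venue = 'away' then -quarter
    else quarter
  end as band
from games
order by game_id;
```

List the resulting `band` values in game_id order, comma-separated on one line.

game_id=900: ELSE → 3
game_id=901: away_pts >= 138 and venue = 'neutral' → -1
game_id=902: away_pts >= 110 and venue in ('neutral', 'away') → 2
game_id=903: away_pts >= 92 and home_pts < 94 → -4
game_id=904: ELSE → 2
game_id=905: away_pts >= 110 and venue in ('neutral', 'away') → 2
game_id=906: away_pts >= 110 and venue in ('neutral', 'away') → 4
game_id=907: away_pts >= 92 and home_pts < 94 → -3
game_id=908: ELSE → 3
game_id=909: away_pts >= 110 and venue in ('neutral', 'away') → 2

3, -1, 2, -4, 2, 2, 4, -3, 3, 2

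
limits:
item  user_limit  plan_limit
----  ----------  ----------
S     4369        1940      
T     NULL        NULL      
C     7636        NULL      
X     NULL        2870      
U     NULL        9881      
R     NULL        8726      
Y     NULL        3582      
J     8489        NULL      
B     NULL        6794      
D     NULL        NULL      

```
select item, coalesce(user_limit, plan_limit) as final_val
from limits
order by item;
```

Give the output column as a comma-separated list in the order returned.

6794, 7636, NULL, 8489, 8726, 4369, NULL, 9881, 2870, 3582

item=B: user_limit=NULL, plan_limit=6794 → 6794
item=C: user_limit=7636 → 7636
item=D: user_limit=NULL, plan_limit=NULL (all NULL) → NULL
item=J: user_limit=8489 → 8489
item=R: user_limit=NULL, plan_limit=8726 → 8726
item=S: user_limit=4369 → 4369
item=T: user_limit=NULL, plan_limit=NULL (all NULL) → NULL
item=U: user_limit=NULL, plan_limit=9881 → 9881
item=X: user_limit=NULL, plan_limit=2870 → 2870
item=Y: user_limit=NULL, plan_limit=3582 → 3582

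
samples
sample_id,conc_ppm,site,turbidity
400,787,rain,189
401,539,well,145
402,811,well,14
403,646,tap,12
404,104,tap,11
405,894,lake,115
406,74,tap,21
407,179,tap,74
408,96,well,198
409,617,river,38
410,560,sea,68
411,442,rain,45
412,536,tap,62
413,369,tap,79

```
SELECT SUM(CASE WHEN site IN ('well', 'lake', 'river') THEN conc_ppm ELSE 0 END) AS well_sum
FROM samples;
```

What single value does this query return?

2957

sample_id=400: ✗
sample_id=401: ✓ → 539
sample_id=402: ✓ → 811
sample_id=403: ✗
sample_id=404: ✗
sample_id=405: ✓ → 894
sample_id=406: ✗
sample_id=407: ✗
sample_id=408: ✓ → 96
sample_id=409: ✓ → 617
sample_id=410: ✗
sample_id=411: ✗
sample_id=412: ✗
sample_id=413: ✗
well_sum = 539 + 811 + 894 + 96 + 617 = 2957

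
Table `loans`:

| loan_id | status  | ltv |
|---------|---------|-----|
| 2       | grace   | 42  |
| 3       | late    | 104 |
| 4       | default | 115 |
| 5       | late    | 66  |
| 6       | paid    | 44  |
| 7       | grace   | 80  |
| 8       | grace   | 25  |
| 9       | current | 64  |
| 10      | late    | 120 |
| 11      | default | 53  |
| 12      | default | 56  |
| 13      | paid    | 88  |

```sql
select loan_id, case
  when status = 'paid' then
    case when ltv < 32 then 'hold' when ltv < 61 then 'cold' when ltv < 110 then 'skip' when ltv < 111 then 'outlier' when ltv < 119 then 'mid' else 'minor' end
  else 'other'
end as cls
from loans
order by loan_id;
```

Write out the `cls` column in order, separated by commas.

loan_id=2: status='grace' → outer ELSE → other
loan_id=3: status='late' → outer ELSE → other
loan_id=4: status='default' → outer ELSE → other
loan_id=5: status='late' → outer ELSE → other
loan_id=6: status='paid' → inner[ltv < 61] → cold
loan_id=7: status='grace' → outer ELSE → other
loan_id=8: status='grace' → outer ELSE → other
loan_id=9: status='current' → outer ELSE → other
loan_id=10: status='late' → outer ELSE → other
loan_id=11: status='default' → outer ELSE → other
loan_id=12: status='default' → outer ELSE → other
loan_id=13: status='paid' → inner[ltv < 110] → skip

other, other, other, other, cold, other, other, other, other, other, other, skip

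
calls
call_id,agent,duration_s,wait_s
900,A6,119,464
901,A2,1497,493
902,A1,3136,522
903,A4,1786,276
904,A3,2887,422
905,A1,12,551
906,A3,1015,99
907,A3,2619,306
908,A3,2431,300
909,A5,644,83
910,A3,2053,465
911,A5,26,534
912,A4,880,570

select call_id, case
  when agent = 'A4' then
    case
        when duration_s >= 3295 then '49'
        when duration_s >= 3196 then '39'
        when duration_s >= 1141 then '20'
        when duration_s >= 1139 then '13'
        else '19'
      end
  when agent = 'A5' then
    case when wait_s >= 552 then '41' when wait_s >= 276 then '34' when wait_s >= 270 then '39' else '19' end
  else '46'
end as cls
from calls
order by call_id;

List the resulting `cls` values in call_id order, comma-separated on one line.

46, 46, 46, 20, 46, 46, 46, 46, 46, 19, 46, 34, 19

call_id=900: agent='A6' → outer ELSE → 46
call_id=901: agent='A2' → outer ELSE → 46
call_id=902: agent='A1' → outer ELSE → 46
call_id=903: agent='A4' → inner[duration_s >= 1141] → 20
call_id=904: agent='A3' → outer ELSE → 46
call_id=905: agent='A1' → outer ELSE → 46
call_id=906: agent='A3' → outer ELSE → 46
call_id=907: agent='A3' → outer ELSE → 46
call_id=908: agent='A3' → outer ELSE → 46
call_id=909: agent='A5' → inner[ELSE] → 19
call_id=910: agent='A3' → outer ELSE → 46
call_id=911: agent='A5' → inner[wait_s >= 276] → 34
call_id=912: agent='A4' → inner[ELSE] → 19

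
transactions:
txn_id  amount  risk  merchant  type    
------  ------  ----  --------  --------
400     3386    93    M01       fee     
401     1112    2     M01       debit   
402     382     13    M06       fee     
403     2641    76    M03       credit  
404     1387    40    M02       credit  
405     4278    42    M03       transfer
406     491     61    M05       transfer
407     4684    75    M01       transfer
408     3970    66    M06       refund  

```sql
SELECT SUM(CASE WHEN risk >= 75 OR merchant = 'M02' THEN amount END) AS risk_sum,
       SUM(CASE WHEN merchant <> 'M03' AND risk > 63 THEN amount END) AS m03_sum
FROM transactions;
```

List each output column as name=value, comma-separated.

risk_sum=12098, m03_sum=12040

[risk_sum: risk >= 75 OR merchant = 'M02']
txn_id=400: ✓ → 3386
txn_id=401: ✗
txn_id=402: ✗
txn_id=403: ✓ → 2641
txn_id=404: ✓ → 1387
txn_id=405: ✗
txn_id=406: ✗
txn_id=407: ✓ → 4684
txn_id=408: ✗
risk_sum = 3386 + 2641 + 1387 + 4684 = 12098
—
[m03_sum: merchant <> 'M03' AND risk > 63]
txn_id=400: ✓ → 3386
txn_id=401: ✗
txn_id=402: ✗
txn_id=403: ✗
txn_id=404: ✗
txn_id=405: ✗
txn_id=406: ✗
txn_id=407: ✓ → 4684
txn_id=408: ✓ → 3970
m03_sum = 3386 + 4684 + 3970 = 12040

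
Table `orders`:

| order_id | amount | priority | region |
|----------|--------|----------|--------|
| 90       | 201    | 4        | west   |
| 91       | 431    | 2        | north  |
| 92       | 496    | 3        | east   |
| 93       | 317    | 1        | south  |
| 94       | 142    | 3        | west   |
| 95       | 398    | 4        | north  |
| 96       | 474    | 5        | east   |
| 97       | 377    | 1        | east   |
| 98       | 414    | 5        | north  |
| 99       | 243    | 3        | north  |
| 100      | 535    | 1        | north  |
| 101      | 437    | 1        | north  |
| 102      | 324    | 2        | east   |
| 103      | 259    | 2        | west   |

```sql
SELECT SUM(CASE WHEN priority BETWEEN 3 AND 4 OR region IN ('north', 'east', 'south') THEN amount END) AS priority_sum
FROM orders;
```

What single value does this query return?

4789

order_id=90: ✓ → 201
order_id=91: ✓ → 431
order_id=92: ✓ → 496
order_id=93: ✓ → 317
order_id=94: ✓ → 142
order_id=95: ✓ → 398
order_id=96: ✓ → 474
order_id=97: ✓ → 377
order_id=98: ✓ → 414
order_id=99: ✓ → 243
order_id=100: ✓ → 535
order_id=101: ✓ → 437
order_id=102: ✓ → 324
order_id=103: ✗
priority_sum = 201 + 431 + 496 + 317 + 142 + 398 + 474 + 377 + 414 + 243 + 535 + 437 + 324 = 4789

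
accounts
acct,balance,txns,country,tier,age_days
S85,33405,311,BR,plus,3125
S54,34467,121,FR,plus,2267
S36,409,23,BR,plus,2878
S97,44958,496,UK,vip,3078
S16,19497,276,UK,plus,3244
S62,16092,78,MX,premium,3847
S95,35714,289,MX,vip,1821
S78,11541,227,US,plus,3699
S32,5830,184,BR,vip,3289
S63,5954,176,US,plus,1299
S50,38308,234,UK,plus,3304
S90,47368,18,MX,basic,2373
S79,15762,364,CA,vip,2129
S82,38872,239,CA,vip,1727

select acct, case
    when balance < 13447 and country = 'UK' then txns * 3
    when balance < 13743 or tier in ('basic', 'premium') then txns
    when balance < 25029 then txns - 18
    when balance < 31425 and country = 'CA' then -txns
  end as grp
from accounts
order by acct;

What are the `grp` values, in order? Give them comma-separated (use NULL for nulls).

258, 184, 23, NULL, NULL, 78, 176, 227, 346, NULL, NULL, 18, NULL, NULL

acct=S16: balance < 25029 → 258
acct=S32: balance < 13743 or tier in ('basic', 'premium') → 184
acct=S36: balance < 13743 or tier in ('basic', 'premium') → 23
acct=S50: (no match → NULL) → NULL
acct=S54: (no match → NULL) → NULL
acct=S62: balance < 13743 or tier in ('basic', 'premium') → 78
acct=S63: balance < 13743 or tier in ('basic', 'premium') → 176
acct=S78: balance < 13743 or tier in ('basic', 'premium') → 227
acct=S79: balance < 25029 → 346
acct=S82: (no match → NULL) → NULL
acct=S85: (no match → NULL) → NULL
acct=S90: balance < 13743 or tier in ('basic', 'premium') → 18
acct=S95: (no match → NULL) → NULL
acct=S97: (no match → NULL) → NULL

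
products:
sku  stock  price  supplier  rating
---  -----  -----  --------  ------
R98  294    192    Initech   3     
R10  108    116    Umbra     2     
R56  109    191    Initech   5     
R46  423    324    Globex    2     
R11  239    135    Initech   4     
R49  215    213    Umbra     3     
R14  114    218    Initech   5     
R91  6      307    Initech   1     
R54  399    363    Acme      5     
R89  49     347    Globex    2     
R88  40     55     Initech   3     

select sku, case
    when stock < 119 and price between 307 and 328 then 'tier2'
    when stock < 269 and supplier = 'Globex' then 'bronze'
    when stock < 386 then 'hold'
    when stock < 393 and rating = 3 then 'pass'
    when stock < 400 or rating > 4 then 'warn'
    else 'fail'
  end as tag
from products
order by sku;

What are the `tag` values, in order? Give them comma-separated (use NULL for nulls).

hold, hold, hold, fail, hold, warn, hold, hold, bronze, tier2, hold

sku=R10: stock < 386 → hold
sku=R11: stock < 386 → hold
sku=R14: stock < 386 → hold
sku=R46: ELSE → fail
sku=R49: stock < 386 → hold
sku=R54: stock < 400 or rating > 4 → warn
sku=R56: stock < 386 → hold
sku=R88: stock < 386 → hold
sku=R89: stock < 269 and supplier = 'Globex' → bronze
sku=R91: stock < 119 and price between 307 and 328 → tier2
sku=R98: stock < 386 → hold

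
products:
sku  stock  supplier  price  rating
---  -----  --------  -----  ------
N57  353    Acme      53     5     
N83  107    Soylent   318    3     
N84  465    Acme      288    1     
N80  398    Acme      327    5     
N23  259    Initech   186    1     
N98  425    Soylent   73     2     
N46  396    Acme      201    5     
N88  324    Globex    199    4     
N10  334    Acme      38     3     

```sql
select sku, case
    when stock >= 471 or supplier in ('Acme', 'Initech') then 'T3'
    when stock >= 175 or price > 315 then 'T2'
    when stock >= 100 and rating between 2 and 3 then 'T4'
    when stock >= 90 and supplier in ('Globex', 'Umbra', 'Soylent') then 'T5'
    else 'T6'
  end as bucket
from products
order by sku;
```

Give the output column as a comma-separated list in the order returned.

sku=N10: stock >= 471 or supplier in ('Acme', 'Initech') → T3
sku=N23: stock >= 471 or supplier in ('Acme', 'Initech') → T3
sku=N46: stock >= 471 or supplier in ('Acme', 'Initech') → T3
sku=N57: stock >= 471 or supplier in ('Acme', 'Initech') → T3
sku=N80: stock >= 471 or supplier in ('Acme', 'Initech') → T3
sku=N83: stock >= 175 or price > 315 → T2
sku=N84: stock >= 471 or supplier in ('Acme', 'Initech') → T3
sku=N88: stock >= 175 or price > 315 → T2
sku=N98: stock >= 175 or price > 315 → T2

T3, T3, T3, T3, T3, T2, T3, T2, T2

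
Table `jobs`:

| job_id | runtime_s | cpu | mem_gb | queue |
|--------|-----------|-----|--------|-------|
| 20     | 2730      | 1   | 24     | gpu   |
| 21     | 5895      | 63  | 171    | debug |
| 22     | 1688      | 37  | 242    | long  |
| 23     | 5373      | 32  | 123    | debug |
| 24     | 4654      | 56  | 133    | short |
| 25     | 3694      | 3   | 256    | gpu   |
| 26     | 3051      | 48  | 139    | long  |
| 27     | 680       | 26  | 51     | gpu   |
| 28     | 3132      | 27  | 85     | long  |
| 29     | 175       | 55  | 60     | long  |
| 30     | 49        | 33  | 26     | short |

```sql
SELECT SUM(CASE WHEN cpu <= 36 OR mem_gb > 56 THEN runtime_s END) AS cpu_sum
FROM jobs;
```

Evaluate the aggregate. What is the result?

job_id=20: ✓ → 2730
job_id=21: ✓ → 5895
job_id=22: ✓ → 1688
job_id=23: ✓ → 5373
job_id=24: ✓ → 4654
job_id=25: ✓ → 3694
job_id=26: ✓ → 3051
job_id=27: ✓ → 680
job_id=28: ✓ → 3132
job_id=29: ✓ → 175
job_id=30: ✓ → 49
cpu_sum = 2730 + 5895 + 1688 + 5373 + 4654 + 3694 + 3051 + 680 + 3132 + 175 + 49 = 31121

31121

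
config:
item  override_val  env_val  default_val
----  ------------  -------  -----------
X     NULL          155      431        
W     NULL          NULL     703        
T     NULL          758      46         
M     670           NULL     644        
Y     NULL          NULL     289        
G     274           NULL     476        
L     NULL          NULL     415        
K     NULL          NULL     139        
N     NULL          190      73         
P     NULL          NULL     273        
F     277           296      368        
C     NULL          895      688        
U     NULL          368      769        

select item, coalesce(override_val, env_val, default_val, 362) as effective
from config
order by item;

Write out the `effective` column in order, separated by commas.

895, 277, 274, 139, 415, 670, 190, 273, 758, 368, 703, 155, 289

item=C: override_val=NULL, env_val=895 → 895
item=F: override_val=277 → 277
item=G: override_val=274 → 274
item=K: override_val=NULL, env_val=NULL, default_val=139 → 139
item=L: override_val=NULL, env_val=NULL, default_val=415 → 415
item=M: override_val=670 → 670
item=N: override_val=NULL, env_val=190 → 190
item=P: override_val=NULL, env_val=NULL, default_val=273 → 273
item=T: override_val=NULL, env_val=758 → 758
item=U: override_val=NULL, env_val=368 → 368
item=W: override_val=NULL, env_val=NULL, default_val=703 → 703
item=X: override_val=NULL, env_val=155 → 155
item=Y: override_val=NULL, env_val=NULL, default_val=289 → 289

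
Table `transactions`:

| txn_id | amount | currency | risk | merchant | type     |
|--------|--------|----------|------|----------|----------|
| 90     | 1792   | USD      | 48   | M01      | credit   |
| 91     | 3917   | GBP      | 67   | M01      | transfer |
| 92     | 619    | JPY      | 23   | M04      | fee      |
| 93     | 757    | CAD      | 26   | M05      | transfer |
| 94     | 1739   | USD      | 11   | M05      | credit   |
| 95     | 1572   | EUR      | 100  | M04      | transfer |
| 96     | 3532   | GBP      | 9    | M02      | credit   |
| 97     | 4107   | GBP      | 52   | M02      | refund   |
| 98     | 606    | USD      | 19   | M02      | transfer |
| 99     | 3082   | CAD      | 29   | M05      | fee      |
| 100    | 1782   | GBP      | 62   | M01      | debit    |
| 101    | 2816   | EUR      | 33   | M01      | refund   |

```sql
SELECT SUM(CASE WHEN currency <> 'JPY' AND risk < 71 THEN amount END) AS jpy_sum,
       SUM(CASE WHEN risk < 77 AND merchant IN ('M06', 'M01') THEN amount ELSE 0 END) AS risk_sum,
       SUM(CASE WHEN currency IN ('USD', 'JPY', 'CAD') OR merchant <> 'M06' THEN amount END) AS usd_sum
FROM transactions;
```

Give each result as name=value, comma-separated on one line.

[jpy_sum: currency <> 'JPY' AND risk < 71]
txn_id=90: ✓ → 1792
txn_id=91: ✓ → 3917
txn_id=92: ✗
txn_id=93: ✓ → 757
txn_id=94: ✓ → 1739
txn_id=95: ✗
txn_id=96: ✓ → 3532
txn_id=97: ✓ → 4107
txn_id=98: ✓ → 606
txn_id=99: ✓ → 3082
txn_id=100: ✓ → 1782
txn_id=101: ✓ → 2816
jpy_sum = 1792 + 3917 + 757 + 1739 + 3532 + 4107 + 606 + 3082 + 1782 + 2816 = 24130
—
[risk_sum: risk < 77 AND merchant IN ('M06', 'M01')]
txn_id=90: ✓ → 1792
txn_id=91: ✓ → 3917
txn_id=92: ✗
txn_id=93: ✗
txn_id=94: ✗
txn_id=95: ✗
txn_id=96: ✗
txn_id=97: ✗
txn_id=98: ✗
txn_id=99: ✗
txn_id=100: ✓ → 1782
txn_id=101: ✓ → 2816
risk_sum = 1792 + 3917 + 1782 + 2816 = 10307
—
[usd_sum: currency IN ('USD', 'JPY', 'CAD') OR merchant <> 'M06']
txn_id=90: ✓ → 1792
txn_id=91: ✓ → 3917
txn_id=92: ✓ → 619
txn_id=93: ✓ → 757
txn_id=94: ✓ → 1739
txn_id=95: ✓ → 1572
txn_id=96: ✓ → 3532
txn_id=97: ✓ → 4107
txn_id=98: ✓ → 606
txn_id=99: ✓ → 3082
txn_id=100: ✓ → 1782
txn_id=101: ✓ → 2816
usd_sum = 1792 + 3917 + 619 + 757 + 1739 + 1572 + 3532 + 4107 + 606 + 3082 + 1782 + 2816 = 26321

jpy_sum=24130, risk_sum=10307, usd_sum=26321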